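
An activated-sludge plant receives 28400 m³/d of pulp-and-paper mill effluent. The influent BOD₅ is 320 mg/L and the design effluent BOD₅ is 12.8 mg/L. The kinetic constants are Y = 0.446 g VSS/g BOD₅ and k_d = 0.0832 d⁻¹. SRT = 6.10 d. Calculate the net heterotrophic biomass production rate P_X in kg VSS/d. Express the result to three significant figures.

Observed yield with endogenous decay: Y_obs = Y / (1 + k_d·θ_c) = 0.446 / (1 + 0.0832 × 6.10) = 0.446 / 1.508 = 0.2959 g VSS/g BOD₅.
Substrate removed = Q·(S₀ − S) = 28400 m³/d × (320 − 12.8) g/m³ = 8.72×10^6 g/d = 8724 kg/d.
Net biomass production P_X = Y_obs × Q·(S₀ − S) = 0.2959 × 8724 = 2581 kg VSS/d.

P_X ≈ 2580 kg VSS/d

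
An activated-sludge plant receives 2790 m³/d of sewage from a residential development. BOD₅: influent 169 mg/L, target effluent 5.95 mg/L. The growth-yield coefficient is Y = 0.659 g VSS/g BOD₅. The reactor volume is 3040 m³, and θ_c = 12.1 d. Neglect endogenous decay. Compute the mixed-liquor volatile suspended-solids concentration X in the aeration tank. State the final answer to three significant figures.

Without decay, X = Y Q (S₀−S) θ_c / V = 0.659 × 2790 × (169 − 5.95) × 12.1 / 3040 = 1193 mg/L.

X ≈ 1190 mg/L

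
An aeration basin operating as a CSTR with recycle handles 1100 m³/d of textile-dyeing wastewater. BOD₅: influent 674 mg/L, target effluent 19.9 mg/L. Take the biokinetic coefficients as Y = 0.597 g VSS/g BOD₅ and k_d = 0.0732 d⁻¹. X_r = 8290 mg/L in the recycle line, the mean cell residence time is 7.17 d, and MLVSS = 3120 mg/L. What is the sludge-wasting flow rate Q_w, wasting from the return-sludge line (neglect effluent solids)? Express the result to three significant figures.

From the SRT design equation V = Y Q (S₀−S) θ_c / [X (1 + k_d θ_c)] = 0.597 × 1100 × (674 − 19.9) × 7.17 / [3120 × (1 + 0.0732 × 7.17)] = 3.08×10^6 / 4758 = 647.4 m³.
θ_c = V·X/(Q_w·X_r) when wasting from the recycle, so Q_w = V·X/(θ_c·X_r) = 647.4 × 3120 / (7.17 × 8290) = 33.98 m³/d.

Q_w ≈ 34.0 m³/d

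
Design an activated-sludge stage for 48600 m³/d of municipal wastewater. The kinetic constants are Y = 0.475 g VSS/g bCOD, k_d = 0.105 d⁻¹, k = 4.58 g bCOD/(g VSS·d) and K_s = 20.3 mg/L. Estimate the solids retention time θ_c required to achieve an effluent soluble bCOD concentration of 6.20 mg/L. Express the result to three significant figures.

At the target effluent, Y k S/(K_s+S) = 0.475×4.58×6.20/26.50 = 0.5090 d⁻¹.
1/θ_c = 0.5090 − 0.105 = 0.4040 d⁻¹, so θ_c = 2.475 d.

θ_c ≈ 2.48 d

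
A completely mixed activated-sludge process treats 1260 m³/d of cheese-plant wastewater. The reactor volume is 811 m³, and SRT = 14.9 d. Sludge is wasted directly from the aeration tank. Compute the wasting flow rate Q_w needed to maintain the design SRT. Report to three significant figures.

For wasting at MLVSS concentration, Q_w = V/θ_c = 811.0/14.9 = 54.43 m³/d.

Q_w ≈ 54.4 m³/d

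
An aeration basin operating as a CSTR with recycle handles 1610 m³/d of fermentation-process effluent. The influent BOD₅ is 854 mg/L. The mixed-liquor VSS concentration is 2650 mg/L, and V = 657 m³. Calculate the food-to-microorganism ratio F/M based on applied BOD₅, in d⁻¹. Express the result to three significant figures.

F/M ≈ 0.790 d⁻¹

F/M = applied load / biomass = Q·S₀/(V·X) = 1610 × 854 / (657.0 × 2650) = 0.7897 d⁻¹.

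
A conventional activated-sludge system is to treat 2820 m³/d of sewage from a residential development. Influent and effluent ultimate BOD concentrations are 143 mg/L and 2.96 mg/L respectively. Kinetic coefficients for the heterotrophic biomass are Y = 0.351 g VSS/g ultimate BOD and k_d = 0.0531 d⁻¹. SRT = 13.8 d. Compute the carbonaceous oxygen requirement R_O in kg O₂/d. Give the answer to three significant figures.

R_O ≈ 281 kg O₂/d

Y_obs = Y / (1 + k_d θ_c) = 0.351 / (1 + 0.0531 × 13.8) = 0.351 / 1.733 = 0.2026.
ΔS = 143 − 2.96 = 140.0 mg/L, so the substrate removal rate is 2820 × 140.0/1000 = 394.9 kg ultimate BOD/d.
Net sludge production P_X = 0.2026 × 394.9 = 80.00 kg VSS/d.
Carbonaceous O₂ demand = substrate oxidised − cell-mass equivalent = 394.9 − 1.42 × 80.00 = 281.3 kg O₂/d.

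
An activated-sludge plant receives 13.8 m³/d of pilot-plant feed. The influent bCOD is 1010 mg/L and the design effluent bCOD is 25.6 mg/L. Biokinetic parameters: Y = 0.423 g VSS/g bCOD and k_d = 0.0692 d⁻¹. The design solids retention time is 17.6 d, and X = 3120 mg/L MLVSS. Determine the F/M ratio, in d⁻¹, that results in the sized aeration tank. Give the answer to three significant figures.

Rearranging the biomass balance for a CMAS with decay, V = Y·Q·ΔS·θ_c / [X·(1+k_d θ_c)] = 0.423 × 13.8 × (1010 − 25.6) × 17.6 / [3120 × (1 + 0.0692 × 17.6)] = 1.01×10^5 / 6920 = 14.62 m³.
Food-to-microorganism ratio F/M = Q S₀ / (V X) = 13.8 × 1010 / (14.62 × 3120) = 0.3057 d⁻¹.

F/M ≈ 0.306 d⁻¹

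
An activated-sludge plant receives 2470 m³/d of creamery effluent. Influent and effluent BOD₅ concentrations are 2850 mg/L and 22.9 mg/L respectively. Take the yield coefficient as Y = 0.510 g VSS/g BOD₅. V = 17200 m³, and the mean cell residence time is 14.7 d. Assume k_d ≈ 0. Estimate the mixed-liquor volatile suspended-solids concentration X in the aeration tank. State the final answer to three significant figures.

X = Y·Q·ΔS·θ_c / V = 0.510 × 2470 × (2850 − 22.9) × 14.7 / 17200 = 3044 mg/L.

X ≈ 3040 mg/L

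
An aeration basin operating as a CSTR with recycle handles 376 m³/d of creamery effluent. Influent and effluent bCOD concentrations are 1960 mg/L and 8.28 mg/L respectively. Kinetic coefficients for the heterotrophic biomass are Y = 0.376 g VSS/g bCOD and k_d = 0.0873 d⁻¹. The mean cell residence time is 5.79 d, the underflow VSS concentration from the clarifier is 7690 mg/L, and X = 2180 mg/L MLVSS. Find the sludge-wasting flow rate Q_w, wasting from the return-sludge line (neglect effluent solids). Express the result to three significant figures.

Q_w ≈ 23.8 m³/d

From the SRT design equation V = Y Q (S₀−S) θ_c / [X (1 + k_d θ_c)] = 0.376 × 376 × (1960 − 8.28) × 5.79 / [2180 × (1 + 0.0873 × 5.79)] = 1.6×10^6 / 3282 = 486.8 m³.
θ_c = V·X/(Q_w·X_r) when wasting from the recycle, so Q_w = V·X/(θ_c·X_r) = 486.8 × 2180 / (5.79 × 7690) = 23.83 m³/d.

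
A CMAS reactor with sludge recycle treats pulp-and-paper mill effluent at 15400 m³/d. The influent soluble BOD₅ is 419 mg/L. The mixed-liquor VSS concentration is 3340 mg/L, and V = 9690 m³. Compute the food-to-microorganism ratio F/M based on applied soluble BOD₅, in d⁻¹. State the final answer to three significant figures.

F/M = Q·S₀ / (V·X) = 15400 × 419 / (9690 × 3340) = 0.1994 g soluble BOD₅·(g VSS·d)⁻¹.

F/M ≈ 0.199 d⁻¹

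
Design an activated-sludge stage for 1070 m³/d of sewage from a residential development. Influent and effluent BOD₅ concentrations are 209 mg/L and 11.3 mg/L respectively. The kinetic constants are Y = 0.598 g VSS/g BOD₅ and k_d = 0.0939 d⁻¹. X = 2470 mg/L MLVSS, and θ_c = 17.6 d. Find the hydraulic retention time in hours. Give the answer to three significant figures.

Rearranging the biomass balance for a CMAS with decay, V = Y·Q·ΔS·θ_c / [X·(1+k_d θ_c)] = 0.598 × 1070 × (209 − 11.3) × 17.6 / [2470 × (1 + 0.0939 × 17.6)] = 2.23×10^6 / 6552 = 339.8 m³.
Hydraulic retention time τ = V/Q = 339.8 / 1070 = 0.3176 d = 7.622 h.

τ ≈ 7.62 h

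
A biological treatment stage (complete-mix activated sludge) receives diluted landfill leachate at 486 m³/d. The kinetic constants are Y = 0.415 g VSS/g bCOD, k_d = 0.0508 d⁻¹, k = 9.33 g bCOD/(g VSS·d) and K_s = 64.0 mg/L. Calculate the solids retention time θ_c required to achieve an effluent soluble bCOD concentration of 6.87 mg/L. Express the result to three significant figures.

From 1/θ_c = Y·k·S/(K_s + S) − k_d: Y·k·S/(K_s+S) = 0.415 × 9.33 × 6.87 / (64.0 + 6.87) = 0.3753 d⁻¹.
θ_c = 1/(μ − k_d) = 1/(0.3753 − 0.0508) = 1/0.3245 = 3.081 d.

θ_c ≈ 3.08 d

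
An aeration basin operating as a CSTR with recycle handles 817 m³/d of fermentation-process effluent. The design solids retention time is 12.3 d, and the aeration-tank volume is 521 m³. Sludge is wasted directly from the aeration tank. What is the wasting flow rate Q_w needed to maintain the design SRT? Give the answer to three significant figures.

Wasting from the aeration tank: Q_w = V / θ_c = 521.0 / 12.3 = 42.36 m³/d.

Q_w ≈ 42.4 m³/d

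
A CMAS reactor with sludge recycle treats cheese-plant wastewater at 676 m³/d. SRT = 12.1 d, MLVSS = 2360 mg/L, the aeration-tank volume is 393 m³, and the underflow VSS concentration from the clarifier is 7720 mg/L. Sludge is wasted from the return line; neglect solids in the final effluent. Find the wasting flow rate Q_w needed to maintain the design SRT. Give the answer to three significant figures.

Q_w ≈ 9.93 m³/d

Wasting from the return line (neglecting effluent solids): Q_w = V·X / (θ_c·X_r) = 393.0 × 2360 / (12.1 × 7720) = 9.929 m³/d.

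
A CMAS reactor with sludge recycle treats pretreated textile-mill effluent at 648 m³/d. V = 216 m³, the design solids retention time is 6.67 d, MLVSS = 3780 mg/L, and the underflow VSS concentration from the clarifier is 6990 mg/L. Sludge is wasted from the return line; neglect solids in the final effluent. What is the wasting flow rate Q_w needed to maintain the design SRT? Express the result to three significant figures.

Wasting from the return line (neglecting effluent solids): Q_w = V·X / (θ_c·X_r) = 216.0 × 3780 / (6.67 × 6990) = 17.51 m³/d.

Q_w ≈ 17.5 m³/d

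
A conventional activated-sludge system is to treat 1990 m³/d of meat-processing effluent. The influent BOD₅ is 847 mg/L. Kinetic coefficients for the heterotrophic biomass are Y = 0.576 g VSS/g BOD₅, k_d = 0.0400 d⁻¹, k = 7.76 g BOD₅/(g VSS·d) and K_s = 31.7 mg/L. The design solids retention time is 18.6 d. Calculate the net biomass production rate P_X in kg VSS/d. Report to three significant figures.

P_X ≈ 556 kg VSS/d

Effluent substrate depends only on kinetics and SRT: S = K_s(1 + k_d θ_c) / [θ_c(Yk − k_d) − 1] = 31.7 × (1 + 0.0400 × 18.6) / [18.6 × (0.576 × 7.76 − 0.0400) − 1] = 55.28 / 81.39 = 0.6792 mg/L.
The observed yield is Y_obs = Y/(1 + k_d·θ_c) = 0.576 / (1 + 0.0400 × 18.6) = 0.576 / 1.744 = 0.3303 g VSS per g BOD₅ removed.
Q·(S₀ − S) = 1990 × (847 − 0.679) × 10⁻³ = 1684 kg/d removed.
So the net sludge growth is P_X = 0.3303 × 1684 = 556.2 kg VSS/d.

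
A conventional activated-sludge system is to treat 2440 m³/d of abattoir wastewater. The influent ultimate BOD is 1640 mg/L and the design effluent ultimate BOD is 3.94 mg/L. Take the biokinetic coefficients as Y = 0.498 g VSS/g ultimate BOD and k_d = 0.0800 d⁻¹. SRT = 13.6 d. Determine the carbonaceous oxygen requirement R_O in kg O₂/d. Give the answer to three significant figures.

Y_obs = Y / (1 + k_d θ_c) = 0.498 / (1 + 0.0800 × 13.6) = 0.498 / 2.088 = 0.2385.
Substrate removed = Q·(S₀ − S) = 2440 m³/d × (1640 − 3.94) g/m³ = 3.99×10^6 g/d = 3992 kg/d.
Net sludge production P_X = 0.2385 × 3992 = 952.1 kg VSS/d.
Carbonaceous O₂ demand = substrate oxidised − cell-mass equivalent = 3992 − 1.42 × 952.1 = 2640 kg O₂/d.

R_O ≈ 2640 kg O₂/d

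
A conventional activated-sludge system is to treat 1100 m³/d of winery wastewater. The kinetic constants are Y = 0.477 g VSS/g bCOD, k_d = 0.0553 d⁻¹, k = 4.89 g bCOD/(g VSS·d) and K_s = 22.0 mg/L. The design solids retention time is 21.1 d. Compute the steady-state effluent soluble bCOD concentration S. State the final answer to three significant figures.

For a completely mixed reactor with recycle the Lawrence–McCarty relation gives S = K_s·(1 + k_d·θ_c) / [θ_c·(Y·k − k_d) − 1] = 22.0 × (1 + 0.0553 × 21.1) / [21.1 × (0.477 × 4.89 − 0.0553) − 1] = 47.67 / 47.05 = 1.013 mg/L.

S ≈ 1.01 mg/L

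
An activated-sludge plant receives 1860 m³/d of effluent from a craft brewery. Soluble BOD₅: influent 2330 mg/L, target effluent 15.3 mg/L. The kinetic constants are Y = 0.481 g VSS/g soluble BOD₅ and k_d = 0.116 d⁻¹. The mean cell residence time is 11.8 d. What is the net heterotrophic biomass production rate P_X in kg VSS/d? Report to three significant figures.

P_X ≈ 874 kg VSS/d

Y_obs = Y / (1 + k_d θ_c) = 0.481 / (1 + 0.116 × 11.8) = 0.481 / 2.369 = 0.2031.
Substrate removed = Q·(S₀ − S) = 1860 m³/d × (2330 − 15.3) g/m³ = 4.31×10^6 g/d = 4305 kg/d.
So the net sludge growth is P_X = 0.2031 × 4305 = 874.2 kg VSS/d.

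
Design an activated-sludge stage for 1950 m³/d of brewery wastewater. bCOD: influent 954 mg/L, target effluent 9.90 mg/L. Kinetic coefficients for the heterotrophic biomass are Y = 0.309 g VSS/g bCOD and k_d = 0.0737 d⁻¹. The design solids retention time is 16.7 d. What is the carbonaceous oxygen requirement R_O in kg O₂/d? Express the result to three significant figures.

Y_obs = Y / (1 + k_d θ_c) = 0.309 / (1 + 0.0737 × 16.7) = 0.309 / 2.231 = 0.1385.
Substrate removed = Q·(S₀ − S) = 1950 m³/d × (954 − 9.90) g/m³ = 1.84×10^6 g/d = 1841 kg/d.
P_X = Y_obs·Q·(S₀ − S) = 0.1385 × 1841 = 255.0 kg VSS/d.
R_O = Q·(S₀ − S) − 1.42·P_X = 1841 − 1.42 × 255.0 = 1479 kg O₂/d.

R_O ≈ 1480 kg O₂/d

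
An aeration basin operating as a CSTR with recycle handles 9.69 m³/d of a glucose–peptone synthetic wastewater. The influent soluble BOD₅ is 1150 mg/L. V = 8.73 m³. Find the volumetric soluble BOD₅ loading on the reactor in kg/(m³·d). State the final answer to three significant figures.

L_v ≈ 1.28 kg soluble BOD₅/(m³·d)

Volumetric loading L_v = Q·S₀ / V = 9.69 × 1150 g/m³ / 8.730 m³ = 1276 g/(m³·d) = 1.276 kg soluble BOD₅/(m³·d).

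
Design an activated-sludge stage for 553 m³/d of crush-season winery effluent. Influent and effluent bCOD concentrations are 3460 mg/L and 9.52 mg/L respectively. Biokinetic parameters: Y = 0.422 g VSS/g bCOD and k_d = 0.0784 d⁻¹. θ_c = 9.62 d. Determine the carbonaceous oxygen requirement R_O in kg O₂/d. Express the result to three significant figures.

R_O ≈ 1260 kg O₂/d

Y_obs = Y / (1 + k_d θ_c) = 0.422 / (1 + 0.0784 × 9.62) = 0.422 / 1.754 = 0.2406.
ΔS = 3460 − 9.52 = 3450 mg/L, so the substrate removal rate is 553 × 3450/1000 = 1908 kg bCOD/d.
Net sludge production P_X = 0.2406 × 1908 = 459.0 kg VSS/d.
R_O = Q·ΔS − 1.42 P_X = 1908 − 651.8 = 1256 kg O₂/d.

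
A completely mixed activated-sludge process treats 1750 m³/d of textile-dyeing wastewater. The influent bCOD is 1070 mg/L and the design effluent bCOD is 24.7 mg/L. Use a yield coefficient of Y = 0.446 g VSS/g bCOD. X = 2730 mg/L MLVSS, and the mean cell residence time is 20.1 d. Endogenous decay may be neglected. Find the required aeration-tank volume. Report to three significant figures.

V ≈ 6010 m³

V·X = Y·Q·ΔS·θ_c gives V = 0.446 × 1750 × (1070 − 24.7) × 20.1 / 2730 = 6007 m³.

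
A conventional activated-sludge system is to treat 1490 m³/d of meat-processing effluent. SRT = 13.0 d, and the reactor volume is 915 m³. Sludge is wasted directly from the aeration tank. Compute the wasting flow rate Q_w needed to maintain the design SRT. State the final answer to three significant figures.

Q_w ≈ 70.4 m³/d

Wasting from the aeration tank: Q_w = V / θ_c = 915.0 / 13.0 = 70.38 m³/d.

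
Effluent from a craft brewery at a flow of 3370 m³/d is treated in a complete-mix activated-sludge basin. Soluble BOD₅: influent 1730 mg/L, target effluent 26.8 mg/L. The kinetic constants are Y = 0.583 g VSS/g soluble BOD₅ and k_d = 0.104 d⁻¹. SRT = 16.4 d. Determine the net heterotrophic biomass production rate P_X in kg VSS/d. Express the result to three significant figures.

P_X ≈ 1240 kg VSS/d

Y_obs = Y / (1 + k_d θ_c) = 0.583 / (1 + 0.104 × 16.4) = 0.583 / 2.706 = 0.2155.
Substrate removed = Q·(S₀ − S) = 3370 m³/d × (1730 − 26.8) g/m³ = 5.74×10^6 g/d = 5740 kg/d.
So the net sludge growth is P_X = 0.2155 × 5740 = 1237 kg VSS/d.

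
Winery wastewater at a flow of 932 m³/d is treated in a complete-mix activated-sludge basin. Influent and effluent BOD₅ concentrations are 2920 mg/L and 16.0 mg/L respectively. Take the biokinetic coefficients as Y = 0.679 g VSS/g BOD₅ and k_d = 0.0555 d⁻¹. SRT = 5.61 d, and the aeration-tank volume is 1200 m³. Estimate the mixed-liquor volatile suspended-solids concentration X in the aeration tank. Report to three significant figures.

X ≈ 6550 mg/L

From V·X·(1 + k_d·θ_c) = Y·Q·(S₀ − S)·θ_c: X = 0.679 × 932 × (2920 − 16.0) × 5.61 / [1200 × (1 + 0.0555 × 5.61)] = 6552 mg/L.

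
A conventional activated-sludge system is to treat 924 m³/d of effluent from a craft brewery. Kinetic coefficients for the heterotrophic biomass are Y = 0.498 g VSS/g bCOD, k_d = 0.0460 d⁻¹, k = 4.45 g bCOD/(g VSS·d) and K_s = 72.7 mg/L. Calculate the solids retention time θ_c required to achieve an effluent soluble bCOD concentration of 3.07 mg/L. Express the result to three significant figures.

Specific growth rate at S = 3.07 mg/L: μ = YkS/(K_s+S) = 0.498·4.45·3.07/(72.7+3.07) = 0.08979 d⁻¹.
1/θ_c = 0.08979 − 0.0460 = 0.04379 d⁻¹, so θ_c = 22.84 d.

θ_c ≈ 22.8 d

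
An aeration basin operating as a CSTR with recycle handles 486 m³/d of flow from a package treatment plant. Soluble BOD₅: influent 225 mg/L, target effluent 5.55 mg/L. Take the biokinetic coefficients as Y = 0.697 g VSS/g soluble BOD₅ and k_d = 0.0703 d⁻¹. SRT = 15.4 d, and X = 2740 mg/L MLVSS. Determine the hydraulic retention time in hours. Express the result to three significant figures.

From the SRT design equation V = Y Q (S₀−S) θ_c / [X (1 + k_d θ_c)] = 0.697 × 486 × (225 − 5.55) × 15.4 / [2740 × (1 + 0.0703 × 15.4)] = 1.14×10^6 / 5706 = 200.6 m³.
HRT = V/Q = 200.6 m³ / 486 m³·d⁻¹ = 0.4128 d × 24 = 9.907 h.

τ ≈ 9.91 h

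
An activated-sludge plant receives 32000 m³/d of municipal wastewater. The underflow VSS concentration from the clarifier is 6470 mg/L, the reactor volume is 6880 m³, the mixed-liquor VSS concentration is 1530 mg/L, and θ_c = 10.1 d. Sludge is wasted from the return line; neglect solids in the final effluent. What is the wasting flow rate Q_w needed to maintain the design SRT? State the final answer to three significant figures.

Q_w ≈ 161 m³/d

Wasting from the return line (neglecting effluent solids): Q_w = V·X / (θ_c·X_r) = 6880 × 1530 / (10.1 × 6470) = 161.1 m³/d.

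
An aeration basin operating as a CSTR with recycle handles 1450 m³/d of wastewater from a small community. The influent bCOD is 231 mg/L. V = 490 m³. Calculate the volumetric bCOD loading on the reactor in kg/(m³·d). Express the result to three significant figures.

Volumetric loading L_v = Q·S₀ / V = 1450 × 231 g/m³ / 490.0 m³ = 683.6 g/(m³·d) = 0.6836 kg bCOD/(m³·d).

L_v ≈ 0.684 kg bCOD/(m³·d)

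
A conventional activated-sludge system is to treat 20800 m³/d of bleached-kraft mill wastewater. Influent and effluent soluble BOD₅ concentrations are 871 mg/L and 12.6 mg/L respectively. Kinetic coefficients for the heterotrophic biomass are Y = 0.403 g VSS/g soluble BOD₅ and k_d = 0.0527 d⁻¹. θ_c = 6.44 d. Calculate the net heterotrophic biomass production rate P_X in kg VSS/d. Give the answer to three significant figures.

P_X ≈ 5370 kg VSS/d

Observed yield with endogenous decay: Y_obs = Y / (1 + k_d·θ_c) = 0.403 / (1 + 0.0527 × 6.44) = 0.403 / 1.339 = 0.3009 g VSS/g soluble BOD₅.
Substrate removed = Q·(S₀ − S) = 20800 m³/d × (871 − 12.6) g/m³ = 1.79×10^7 g/d = 17855 kg/d.
P_X = Y_obs · Q(S₀ − S) = 0.3009 × 17855 = 5372 kg VSS/d.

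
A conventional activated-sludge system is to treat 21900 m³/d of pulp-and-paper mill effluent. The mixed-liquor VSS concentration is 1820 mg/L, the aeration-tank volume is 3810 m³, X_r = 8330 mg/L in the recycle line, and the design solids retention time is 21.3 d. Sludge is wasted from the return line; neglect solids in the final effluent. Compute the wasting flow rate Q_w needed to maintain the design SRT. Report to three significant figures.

Q_w ≈ 39.1 m³/d

Q_w = (V·X)/(θ_c X_r) = 3810 × 1820 / (21.3 × 8330) = 39.08 m³/d.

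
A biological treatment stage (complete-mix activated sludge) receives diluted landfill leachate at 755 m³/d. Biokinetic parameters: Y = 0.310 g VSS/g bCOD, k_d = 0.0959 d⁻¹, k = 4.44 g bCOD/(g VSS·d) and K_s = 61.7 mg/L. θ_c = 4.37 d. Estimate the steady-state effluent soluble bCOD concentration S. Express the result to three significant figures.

From the Monod/SRT balance for a CMAS, S = K_s·(1+k_d θ_c)/[θ_c·(Y k − k_d) − 1] = 61.7 × (1 + 0.0959 × 4.37) / [4.37 × (0.310 × 4.44 − 0.0959) − 1] = 87.56 / 4.596 = 19.05 mg/L.

S ≈ 19.1 mg/L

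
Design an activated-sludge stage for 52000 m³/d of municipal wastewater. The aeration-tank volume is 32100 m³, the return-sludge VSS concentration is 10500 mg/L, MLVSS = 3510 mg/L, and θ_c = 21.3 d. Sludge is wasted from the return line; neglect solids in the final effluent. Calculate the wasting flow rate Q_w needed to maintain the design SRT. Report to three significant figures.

Q_w ≈ 504 m³/d

Q_w = (V·X)/(θ_c X_r) = 32100 × 3510 / (21.3 × 10500) = 503.8 m³/d.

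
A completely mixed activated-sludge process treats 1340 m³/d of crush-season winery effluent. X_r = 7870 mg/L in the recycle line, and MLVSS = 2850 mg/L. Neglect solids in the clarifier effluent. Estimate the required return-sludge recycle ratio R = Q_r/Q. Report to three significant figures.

Mass balance around the secondary clarifier (neglecting effluent solids): R = X / (X_r − X) = 2850 / (7870 − 2850) = 0.5677.

R ≈ 0.568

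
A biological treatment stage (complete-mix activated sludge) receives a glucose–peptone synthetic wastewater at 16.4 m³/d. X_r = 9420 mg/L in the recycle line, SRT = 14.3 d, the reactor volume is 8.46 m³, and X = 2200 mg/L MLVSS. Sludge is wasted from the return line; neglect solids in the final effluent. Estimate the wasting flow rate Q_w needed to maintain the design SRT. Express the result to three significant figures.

Wasting from the return line (neglecting effluent solids): Q_w = V·X / (θ_c·X_r) = 8.460 × 2200 / (14.3 × 9420) = 0.1382 m³/d.

Q_w ≈ 0.138 m³/d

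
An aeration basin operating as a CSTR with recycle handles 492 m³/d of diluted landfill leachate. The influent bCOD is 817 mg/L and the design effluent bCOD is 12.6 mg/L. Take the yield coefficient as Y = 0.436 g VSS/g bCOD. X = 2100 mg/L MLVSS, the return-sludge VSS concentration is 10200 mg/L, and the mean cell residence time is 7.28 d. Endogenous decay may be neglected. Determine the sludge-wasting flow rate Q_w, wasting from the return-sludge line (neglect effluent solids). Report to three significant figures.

With k_d = 0 the design equation reduces to V = Y Q (S₀−S) θ_c / X = 0.436 × 492 × (817 − 12.6) × 7.28 / 2100 = 598.2 m³.
Q_w = (V·X)/(θ_c X_r) = 598.2 × 2100 / (7.28 × 10200) = 16.92 m³/d.

Q_w ≈ 16.9 m³/d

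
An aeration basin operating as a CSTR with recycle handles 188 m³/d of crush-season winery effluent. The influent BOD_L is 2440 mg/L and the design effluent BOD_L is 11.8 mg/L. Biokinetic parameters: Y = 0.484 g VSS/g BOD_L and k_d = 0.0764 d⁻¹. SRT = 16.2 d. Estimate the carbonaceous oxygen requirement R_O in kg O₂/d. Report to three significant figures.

R_O ≈ 316 kg O₂/d

The observed yield is Y_obs = Y/(1 + k_d·θ_c) = 0.484 / (1 + 0.0764 × 16.2) = 0.484 / 2.238 = 0.2163 g VSS per g BOD_L removed.
Mass of BOD_L removed per day: Q(S₀ − S) = 188 × 2428 g/m³ = 456.5 kg/d.
P_X = Y_obs·Q·(S₀ − S) = 0.2163 × 456.5 = 98.74 kg VSS/d.
R_O = Q·(S₀ − S) − 1.42·P_X = 456.5 − 1.42 × 98.74 = 316.3 kg O₂/d.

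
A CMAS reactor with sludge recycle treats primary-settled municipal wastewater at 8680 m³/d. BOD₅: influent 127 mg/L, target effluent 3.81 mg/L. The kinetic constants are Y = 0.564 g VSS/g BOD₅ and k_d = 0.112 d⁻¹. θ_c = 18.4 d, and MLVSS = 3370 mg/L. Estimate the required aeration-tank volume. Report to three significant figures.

V ≈ 1080 m³

Steady-state biomass mass balance: V·X·(1 + k_d·θ_c) = Y·Q·(S₀ − S)·θ_c, so V = 0.564 × 8680 × (127 − 3.81) × 18.4 / [3370 × (1 + 0.112 × 18.4)] = 1.11×10^7 / 10315 = 1076 m³.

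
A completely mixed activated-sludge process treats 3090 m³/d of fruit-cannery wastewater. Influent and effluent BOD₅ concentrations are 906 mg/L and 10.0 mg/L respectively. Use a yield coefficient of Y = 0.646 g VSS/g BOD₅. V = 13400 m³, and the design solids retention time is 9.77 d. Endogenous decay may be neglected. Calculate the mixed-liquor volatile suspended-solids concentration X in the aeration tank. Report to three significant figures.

From V·X = Y·Q·(S₀ − S)·θ_c (decay neglected): X = 0.646 × 3090 × (906 − 10.0) × 9.77 / 13400 = 1304 mg/L.

X ≈ 1300 mg/L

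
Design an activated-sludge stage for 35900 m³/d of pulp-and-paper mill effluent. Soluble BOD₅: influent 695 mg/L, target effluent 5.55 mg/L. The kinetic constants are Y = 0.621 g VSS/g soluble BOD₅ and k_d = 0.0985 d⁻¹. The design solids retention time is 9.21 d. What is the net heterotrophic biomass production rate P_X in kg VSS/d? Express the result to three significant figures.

Y_obs = Y / (1 + k_d θ_c) = 0.621 / (1 + 0.0985 × 9.21) = 0.621 / 1.907 = 0.3256.
Q·(S₀ − S) = 35900 × (695 − 5.55) × 10⁻³ = 24751 kg/d removed.
So the net sludge growth is P_X = 0.3256 × 24751 = 8059 kg VSS/d.

P_X ≈ 8060 kg VSS/d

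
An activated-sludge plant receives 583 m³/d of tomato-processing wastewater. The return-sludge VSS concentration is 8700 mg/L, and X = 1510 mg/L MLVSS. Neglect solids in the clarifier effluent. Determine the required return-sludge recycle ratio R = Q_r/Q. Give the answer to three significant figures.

R ≈ 0.210

Mass balance around the secondary clarifier (neglecting effluent solids): R = X / (X_r − X) = 1510 / (8700 − 1510) = 0.2100.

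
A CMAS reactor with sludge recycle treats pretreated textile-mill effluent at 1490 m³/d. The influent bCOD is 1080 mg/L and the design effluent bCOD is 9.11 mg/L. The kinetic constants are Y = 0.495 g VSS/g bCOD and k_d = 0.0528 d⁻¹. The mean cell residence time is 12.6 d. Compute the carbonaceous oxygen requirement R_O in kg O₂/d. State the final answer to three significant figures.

R_O ≈ 922 kg O₂/d

Observed yield with endogenous decay: Y_obs = Y / (1 + k_d·θ_c) = 0.495 / (1 + 0.0528 × 12.6) = 0.495 / 1.665 = 0.2972 g VSS/g bCOD.
ΔS = 1080 − 9.11 = 1071 mg/L, so the substrate removal rate is 1490 × 1071/1000 = 1596 kg bCOD/d.
Net sludge production P_X = 0.2972 × 1596 = 474.3 kg VSS/d.
Carbonaceous O₂ demand = substrate oxidised − cell-mass equivalent = 1596 − 1.42 × 474.3 = 922.1 kg O₂/d.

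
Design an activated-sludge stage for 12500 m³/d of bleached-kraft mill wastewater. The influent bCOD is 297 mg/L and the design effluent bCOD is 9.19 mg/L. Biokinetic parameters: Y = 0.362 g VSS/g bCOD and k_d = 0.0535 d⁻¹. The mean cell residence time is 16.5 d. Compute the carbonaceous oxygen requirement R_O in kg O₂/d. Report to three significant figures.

Correct the yield for decay: Y_obs = Y/(1 + k_d θ_c) = 0.362 / (1 + 0.0535 × 16.5) = 0.362 / 1.883 = 0.1923.
Substrate removed = Q·(S₀ − S) = 12500 m³/d × (297 − 9.19) g/m³ = 3.6×10^6 g/d = 3598 kg/d.
P_X = Y_obs·Q·(S₀ − S) = 0.1923 × 3598 = 691.7 kg VSS/d.
Carbonaceous O₂ demand = substrate oxidised − cell-mass equivalent = 3598 − 1.42 × 691.7 = 2615 kg O₂/d.

R_O ≈ 2620 kg O₂/d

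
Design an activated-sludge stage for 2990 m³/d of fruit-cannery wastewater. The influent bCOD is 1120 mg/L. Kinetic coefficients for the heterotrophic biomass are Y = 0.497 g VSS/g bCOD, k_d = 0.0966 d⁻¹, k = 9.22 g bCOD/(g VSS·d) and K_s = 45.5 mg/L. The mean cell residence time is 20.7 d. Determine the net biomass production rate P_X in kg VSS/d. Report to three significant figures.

From the Monod/SRT balance for a CMAS, S = K_s·(1+k_d θ_c)/[θ_c·(Y k − k_d) − 1] = 45.5 × (1 + 0.0966 × 20.7) / [20.7 × (0.497 × 9.22 − 0.0966) − 1] = 136.5 / 91.85 = 1.486 mg/L.
The observed yield is Y_obs = Y/(1 + k_d·θ_c) = 0.497 / (1 + 0.0966 × 20.7) = 0.497 / 3.000 = 0.1657 g VSS per g bCOD removed.
ΔS = 1120 − 1.49 = 1119 mg/L, so the substrate removal rate is 2990 × 1119/1000 = 3344 kg bCOD/d.
Biomass produced: P_X = Y_obs·Q·ΔS = 0.1657 × 3344 ≈ 554.1 kg VSS/d.

P_X ≈ 554 kg VSS/d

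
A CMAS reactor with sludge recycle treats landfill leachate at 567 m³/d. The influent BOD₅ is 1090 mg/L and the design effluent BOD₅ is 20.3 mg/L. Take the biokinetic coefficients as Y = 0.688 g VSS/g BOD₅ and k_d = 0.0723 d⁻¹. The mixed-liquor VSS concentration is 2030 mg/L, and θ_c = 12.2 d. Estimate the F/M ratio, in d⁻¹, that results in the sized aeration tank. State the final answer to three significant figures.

F/M ≈ 0.228 d⁻¹

Steady-state biomass mass balance: V·X·(1 + k_d·θ_c) = Y·Q·(S₀ − S)·θ_c, so V = 0.688 × 567 × (1090 − 20.3) × 12.2 / [2030 × (1 + 0.0723 × 12.2)] = 5.09×10^6 / 3821 = 1332 m³.
F/M = applied load / biomass = Q·S₀/(V·X) = 567 × 1090 / (1332 × 2030) = 0.2285 d⁻¹.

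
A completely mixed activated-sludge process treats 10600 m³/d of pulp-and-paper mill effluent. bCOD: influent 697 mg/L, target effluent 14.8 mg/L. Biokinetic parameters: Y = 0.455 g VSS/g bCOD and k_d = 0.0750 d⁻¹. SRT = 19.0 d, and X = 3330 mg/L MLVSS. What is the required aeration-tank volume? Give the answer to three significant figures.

V ≈ 7740 m³

Steady-state biomass mass balance: V·X·(1 + k_d·θ_c) = Y·Q·(S₀ − S)·θ_c, so V = 0.455 × 10600 × (697 − 14.8) × 19.0 / [3330 × (1 + 0.0750 × 19.0)] = 6.25×10^7 / 8075 = 7742 m³.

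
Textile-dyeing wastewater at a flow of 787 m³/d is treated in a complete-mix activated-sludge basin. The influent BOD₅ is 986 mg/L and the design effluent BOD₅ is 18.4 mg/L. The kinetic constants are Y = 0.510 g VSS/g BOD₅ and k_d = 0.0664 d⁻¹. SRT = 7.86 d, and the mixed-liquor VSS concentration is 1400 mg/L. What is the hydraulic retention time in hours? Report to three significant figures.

τ ≈ 43.7 h

Rearranging the biomass balance for a CMAS with decay, V = Y·Q·ΔS·θ_c / [X·(1+k_d θ_c)] = 0.510 × 787 × (986 − 18.4) × 7.86 / [1400 × (1 + 0.0664 × 7.86)] = 3.05×10^6 / 2131 = 1433 m³.
τ = V/Q = 1433/787 = 1.820 d, or 43.69 h.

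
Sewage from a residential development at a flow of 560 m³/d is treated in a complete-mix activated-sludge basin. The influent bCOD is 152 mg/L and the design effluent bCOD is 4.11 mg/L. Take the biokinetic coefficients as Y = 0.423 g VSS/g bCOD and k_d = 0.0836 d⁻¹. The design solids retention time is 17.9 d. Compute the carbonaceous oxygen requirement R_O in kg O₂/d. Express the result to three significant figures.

R_O ≈ 62.9 kg O₂/d

Y_obs = Y / (1 + k_d θ_c) = 0.423 / (1 + 0.0836 × 17.9) = 0.423 / 2.496 = 0.1694.
Substrate removed = Q·(S₀ − S) = 560 m³/d × (152 − 4.11) g/m³ = 8.28×10^4 g/d = 82.82 kg/d.
Net sludge production P_X = 0.1694 × 82.82 = 14.03 kg VSS/d.
R_O = Q·(S₀ − S) − 1.42·P_X = 82.82 − 1.42 × 14.03 = 62.89 kg O₂/d.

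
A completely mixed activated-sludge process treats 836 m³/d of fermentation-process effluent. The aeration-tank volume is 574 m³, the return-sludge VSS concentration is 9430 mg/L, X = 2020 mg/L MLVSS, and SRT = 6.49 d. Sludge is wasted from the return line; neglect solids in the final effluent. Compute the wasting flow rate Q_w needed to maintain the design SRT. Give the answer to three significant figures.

Q_w ≈ 18.9 m³/d

Wasting from the return line (neglecting effluent solids): Q_w = V·X / (θ_c·X_r) = 574.0 × 2020 / (6.49 × 9430) = 18.95 m³/d.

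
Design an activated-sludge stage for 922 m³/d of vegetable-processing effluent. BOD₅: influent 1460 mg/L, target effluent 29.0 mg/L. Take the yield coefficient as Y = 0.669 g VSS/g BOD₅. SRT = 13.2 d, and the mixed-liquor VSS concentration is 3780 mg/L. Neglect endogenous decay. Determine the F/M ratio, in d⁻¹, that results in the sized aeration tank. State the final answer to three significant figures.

F/M ≈ 0.116 d⁻¹

Biomass mass balance (decay neglected): V·X = Y·Q·(S₀ − S)·θ_c, so V = 0.669 × 922 × (1460 − 29.0) × 13.2 / 3780 = 3082 m³.
F/M = applied load / biomass = Q·S₀/(V·X) = 922 × 1460 / (3082 × 3780) = 0.1155 d⁻¹.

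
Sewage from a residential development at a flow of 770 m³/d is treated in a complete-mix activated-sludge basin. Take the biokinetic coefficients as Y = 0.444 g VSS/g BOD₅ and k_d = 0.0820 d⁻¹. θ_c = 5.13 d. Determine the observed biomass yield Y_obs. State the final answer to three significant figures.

Y_obs = Y / (1 + k_d θ_c) = 0.444 / (1 + 0.0820 × 5.13) = 0.444 / 1.421 = 0.3125.

Y_obs ≈ 0.313 g VSS/g BOD₅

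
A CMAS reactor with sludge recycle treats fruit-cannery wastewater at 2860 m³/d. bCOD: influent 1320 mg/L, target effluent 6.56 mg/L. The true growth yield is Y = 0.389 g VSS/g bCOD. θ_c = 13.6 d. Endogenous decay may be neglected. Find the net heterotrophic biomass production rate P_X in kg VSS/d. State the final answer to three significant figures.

P_X ≈ 1460 kg VSS/d

With endogenous decay neglected, the observed yield equals the true yield: Y_obs = Y = 0.389 g VSS/g bCOD.
Q·(S₀ − S) = 2860 × (1320 − 6.56) × 10⁻³ = 3756 kg/d removed.
Net biomass production P_X = Y_obs × Q·(S₀ − S) = 0.3890 × 3756 = 1461 kg VSS/d.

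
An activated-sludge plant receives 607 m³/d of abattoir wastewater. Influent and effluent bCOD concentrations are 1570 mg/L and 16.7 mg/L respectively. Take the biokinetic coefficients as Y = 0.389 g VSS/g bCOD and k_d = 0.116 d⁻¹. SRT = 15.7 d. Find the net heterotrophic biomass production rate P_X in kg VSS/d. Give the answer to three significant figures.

Y_obs = Y / (1 + k_d θ_c) = 0.389 / (1 + 0.116 × 15.7) = 0.389 / 2.821 = 0.1379.
ΔS = 1570 − 16.7 = 1553 mg/L, so the substrate removal rate is 607 × 1553/1000 = 942.9 kg bCOD/d.
Biomass produced: P_X = Y_obs·Q·ΔS = 0.1379 × 942.9 ≈ 130.0 kg VSS/d.

P_X ≈ 130 kg VSS/d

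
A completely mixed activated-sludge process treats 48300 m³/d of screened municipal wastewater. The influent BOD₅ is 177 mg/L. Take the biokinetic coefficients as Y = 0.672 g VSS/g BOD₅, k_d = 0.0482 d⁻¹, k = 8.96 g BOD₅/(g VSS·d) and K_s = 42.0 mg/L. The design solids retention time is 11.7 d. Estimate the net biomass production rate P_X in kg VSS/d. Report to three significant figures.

For a completely mixed reactor with recycle the Lawrence–McCarty relation gives S = K_s·(1 + k_d·θ_c) / [θ_c·(Y·k − k_d) − 1] = 42.0 × (1 + 0.0482 × 11.7) / [11.7 × (0.672 × 8.96 − 0.0482) − 1] = 65.69 / 68.88 = 0.9536 mg/L.
The observed yield is Y_obs = Y/(1 + k_d·θ_c) = 0.672 / (1 + 0.0482 × 11.7) = 0.672 / 1.564 = 0.4297 g VSS per g BOD₅ removed.
Substrate removed = Q·(S₀ − S) = 48300 m³/d × (177 − 0.954) g/m³ = 8.5×10^6 g/d = 8503 kg/d.
So the net sludge growth is P_X = 0.4297 × 8503 = 3654 kg VSS/d.

P_X ≈ 3650 kg VSS/d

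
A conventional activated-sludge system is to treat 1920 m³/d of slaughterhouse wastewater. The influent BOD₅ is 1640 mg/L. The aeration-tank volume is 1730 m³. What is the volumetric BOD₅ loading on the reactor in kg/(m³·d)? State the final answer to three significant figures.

L_v ≈ 1.82 kg BOD₅/(m³·d)

Volumetric loading L_v = Q·S₀ / V = 1920 × 1640 g/m³ / 1730 m³ = 1820 g/(m³·d) = 1.820 kg BOD₅/(m³·d).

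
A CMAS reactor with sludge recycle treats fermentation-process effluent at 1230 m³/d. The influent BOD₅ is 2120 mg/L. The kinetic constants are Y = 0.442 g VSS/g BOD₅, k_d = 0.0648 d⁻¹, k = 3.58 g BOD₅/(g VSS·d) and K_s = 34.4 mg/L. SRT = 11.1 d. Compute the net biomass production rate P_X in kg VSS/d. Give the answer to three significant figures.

P_X ≈ 669 kg VSS/d

Effluent substrate depends only on kinetics and SRT: S = K_s(1 + k_d θ_c) / [θ_c(Yk − k_d) − 1] = 34.4 × (1 + 0.0648 × 11.1) / [11.1 × (0.442 × 3.58 − 0.0648) − 1] = 59.14 / 15.84 = 3.733 mg/L.
Correct the yield for decay: Y_obs = Y/(1 + k_d θ_c) = 0.442 / (1 + 0.0648 × 11.1) = 0.442 / 1.719 = 0.2571.
ΔS = 2120 − 3.73 = 2116 mg/L, so the substrate removal rate is 1230 × 2116/1000 = 2603 kg BOD₅/d.
So the net sludge growth is P_X = 0.2571 × 2603 = 669.2 kg VSS/d.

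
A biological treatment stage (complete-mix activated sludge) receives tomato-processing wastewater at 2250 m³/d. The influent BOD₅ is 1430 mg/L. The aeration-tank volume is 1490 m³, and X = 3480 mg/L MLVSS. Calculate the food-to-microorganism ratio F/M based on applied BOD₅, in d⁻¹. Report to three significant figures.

F/M = Q·S₀ / (V·X) = 2250 × 1430 / (1490 × 3480) = 0.6205 g BOD₅·(g VSS·d)⁻¹.

F/M ≈ 0.621 d⁻¹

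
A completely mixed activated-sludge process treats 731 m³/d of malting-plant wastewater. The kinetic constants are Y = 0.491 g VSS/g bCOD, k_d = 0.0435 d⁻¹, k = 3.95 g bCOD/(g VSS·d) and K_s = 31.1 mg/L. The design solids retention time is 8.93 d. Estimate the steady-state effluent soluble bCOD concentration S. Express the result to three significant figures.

From the Monod/SRT balance for a CMAS, S = K_s·(1+k_d θ_c)/[θ_c·(Y k − k_d) − 1] = 31.1 × (1 + 0.0435 × 8.93) / [8.93 × (0.491 × 3.95 − 0.0435) − 1] = 43.18 / 15.93 = 2.711 mg/L.

S ≈ 2.71 mg/L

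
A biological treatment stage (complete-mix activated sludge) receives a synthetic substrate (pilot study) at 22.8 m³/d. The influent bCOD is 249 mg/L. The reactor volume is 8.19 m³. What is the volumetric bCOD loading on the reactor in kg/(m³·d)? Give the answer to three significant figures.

Applied bCOD load per unit volume = Q·S₀/V = (22.8 × 249/1000)/8.190 = 0.6932 kg bCOD·m⁻³·d⁻¹.

L_v ≈ 0.693 kg bCOD/(m³·d)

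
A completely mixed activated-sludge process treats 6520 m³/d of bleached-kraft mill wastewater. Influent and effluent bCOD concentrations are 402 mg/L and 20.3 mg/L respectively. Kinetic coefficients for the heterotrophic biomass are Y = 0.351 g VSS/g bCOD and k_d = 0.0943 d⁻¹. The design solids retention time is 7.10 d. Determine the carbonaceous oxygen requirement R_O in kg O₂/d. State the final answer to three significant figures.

R_O ≈ 1750 kg O₂/d

Observed yield with endogenous decay: Y_obs = Y / (1 + k_d·θ_c) = 0.351 / (1 + 0.0943 × 7.10) = 0.351 / 1.670 = 0.2102 g VSS/g bCOD.
ΔS = 402 − 20.3 = 381.7 mg/L, so the substrate removal rate is 6520 × 381.7/1000 = 2489 kg bCOD/d.
P_X = Y_obs·Q·(S₀ − S) = 0.2102 × 2489 = 523.2 kg VSS/d.
R_O = Q·(S₀ − S) − 1.42·P_X = 2489 − 1.42 × 523.2 = 1746 kg O₂/d.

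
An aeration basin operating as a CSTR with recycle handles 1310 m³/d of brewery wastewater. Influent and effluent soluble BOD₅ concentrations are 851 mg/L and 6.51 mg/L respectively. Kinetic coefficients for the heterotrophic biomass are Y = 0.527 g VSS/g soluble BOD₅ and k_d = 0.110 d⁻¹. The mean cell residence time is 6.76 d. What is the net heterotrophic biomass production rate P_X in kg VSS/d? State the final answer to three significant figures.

P_X ≈ 334 kg VSS/d

The observed yield is Y_obs = Y/(1 + k_d·θ_c) = 0.527 / (1 + 0.110 × 6.76) = 0.527 / 1.744 = 0.3022 g VSS per g soluble BOD₅ removed.
ΔS = 851 − 6.51 = 844.5 mg/L, so the substrate removal rate is 1310 × 844.5/1000 = 1106 kg soluble BOD₅/d.
So the net sludge growth is P_X = 0.3022 × 1106 = 334.4 kg VSS/d.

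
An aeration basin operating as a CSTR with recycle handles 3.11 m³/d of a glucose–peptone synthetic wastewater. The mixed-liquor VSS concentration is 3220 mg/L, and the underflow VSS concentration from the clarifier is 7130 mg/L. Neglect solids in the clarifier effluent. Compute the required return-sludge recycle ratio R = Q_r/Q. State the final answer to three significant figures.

Solids balance on the clarifier gives (1+R)X = R·X_r, so R = X/(X_r − X) = 3220 / (7130 − 3220) = 0.8235.

R ≈ 0.824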